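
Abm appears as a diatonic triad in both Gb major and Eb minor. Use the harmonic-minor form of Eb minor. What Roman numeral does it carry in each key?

The scale of Gb major is Gb Ab Bb Cb Db Eb F; Ab is degree 2, and the triad built there (Ab-Cb-Eb) is minor, so it is ii.
The scale of Eb minor (harmonic minor) is Eb F Gb Ab Bb Cb D; Ab is degree 4, and the triad built there (Ab-Cb-Eb) is minor, so it is iv.

ii in Gb major; iv in Eb minor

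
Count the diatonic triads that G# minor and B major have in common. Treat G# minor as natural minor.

Diatonic triads of G# minor (natural minor): G#m (i), A#dim (ii°), B (III), C#m (iv), D#m (v), E (VI), F# (VII).
Diatonic triads of B major: B (I), C#m (ii), D#m (iii), E (IV), F# (V), G#m (vi), A#dim (vii°).
Matching root and quality in both lists: G#m, A#dim, B, C#m, D#m, E, F#.
That gives 7 common triads.

7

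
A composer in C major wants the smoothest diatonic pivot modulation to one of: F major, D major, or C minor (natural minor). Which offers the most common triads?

Triads of C major: C major (I), D minor (ii), E minor (iii), F major (IV), G major (V), A minor (vi), B diminished (vii°).
F major shares 4: C, Dm, F, Am.
D major shares 2: Em, G.
C minor (natural minor) shares 0: none.
The most common triads (4) are shared with F major.

F major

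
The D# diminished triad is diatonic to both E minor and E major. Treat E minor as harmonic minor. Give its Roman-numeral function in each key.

The scale of E minor (harmonic minor) is E F# G A B C D#; D# is degree 7, and the triad built there (D#-F#-A) is diminished, so it is vii°.
The scale of E major is E F# G# A B C# D#; D# is degree 7, and the triad built there (D#-F#-A) is diminished, so it is vii°.

vii° in E minor; vii° in E major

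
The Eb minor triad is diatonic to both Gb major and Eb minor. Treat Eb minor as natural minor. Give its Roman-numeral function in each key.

vi in Gb major; i in Eb minor

The scale of Gb major is Gb Ab Bb Cb Db Eb F; Eb is degree 6, and the triad built there (Eb-Gb-Bb) is minor, so it is vi.
The scale of Eb minor (natural minor) is Eb F Gb Ab Bb Cb Db; Eb is degree 1, and the triad built there (Eb-Gb-Bb) is minor, so it is i.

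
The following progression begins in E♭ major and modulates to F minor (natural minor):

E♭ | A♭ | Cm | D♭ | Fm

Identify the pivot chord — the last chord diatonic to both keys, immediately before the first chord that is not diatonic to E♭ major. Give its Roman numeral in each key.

Chords diatonic to E♭ major: E♭, Fm, Gm, A♭, B♭, Cm, Ddim.
Reading the progression, the first chord not in that set is D♭, so the modulation leaves E♭ major there.
The chord immediately before D♭ is Cm, which is diatonic to both keys: vi in E♭ major and v in F minor.

Cm — vi in E♭ major, v in F minor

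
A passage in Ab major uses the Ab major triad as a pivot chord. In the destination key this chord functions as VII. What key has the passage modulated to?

The numeral VII denotes a major triad on scale degree 7. With Ab on degree 7, the tonic of the new key is Bb.
Degree 7 carries a major triad in natural-minor keys, so the destination is Bb minor.
Check: the diatonic triads of Bb minor (natural minor) are Bbm (i), Cdim (ii°), Db (III), Ebm (iv), Fm (v), Gb (VI), Ab (VII) — Ab major is indeed VII.

Bb minor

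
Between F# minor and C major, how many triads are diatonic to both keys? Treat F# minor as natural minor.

0

Diatonic triads of F# minor (natural minor): F# minor (i), G# diminished (ii°), A major (III), B minor (iv), C# minor (v), D major (VI), E major (VII).
Diatonic triads of C major: C major (I), D minor (ii), E minor (iii), F major (IV), G major (V), A minor (vi), B diminished (vii°).
No triad has the same root and quality in both keys.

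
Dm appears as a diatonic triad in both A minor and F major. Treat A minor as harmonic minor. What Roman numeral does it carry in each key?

iv in A minor; vi in F major

The scale of A minor (harmonic minor) is A B C D E F G#; D is degree 4, and the triad built there (D-F-A) is minor, so it is iv.
The scale of F major is F G A Bb C D E; D is degree 6, and the triad built there (D-F-A) is minor, so it is vi.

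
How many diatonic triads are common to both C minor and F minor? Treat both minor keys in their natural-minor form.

Diatonic triads of C minor (natural minor): Cm (i), Ddim (ii°), E♭ (III), Fm (iv), Gm (v), A♭ (VI), B♭ (VII).
Diatonic triads of F minor (natural minor): Fm (i), Gdim (ii°), A♭ (III), B♭m (iv), Cm (v), D♭ (VI), E♭ (VII).
Matching root and quality in both lists: Cm, E♭, Fm, A♭.
That gives 4 common triads.

4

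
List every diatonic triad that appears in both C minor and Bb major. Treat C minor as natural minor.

Triads in C minor (natural minor): Cm (i), Ddim (ii°), Eb (III), Fm (iv), Gm (v), Ab (VI), Bb (VII).
Triads in Bb major: Bb (I), Cm (ii), Dm (iii), Eb (IV), F (V), Gm (vi), Adim (vii°).
Shared triads with their functions: Cm (i in C minor, ii in Bb major); Eb (III in C minor, IV in Bb major); Gm (v in C minor, vi in Bb major); Bb (VII in C minor, I in Bb major).

Cm, Eb, Gm, Bb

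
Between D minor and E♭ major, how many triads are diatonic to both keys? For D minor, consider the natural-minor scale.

2

Diatonic triads of D minor (natural minor): D minor (i), E diminished (ii°), F major (III), G minor (iv), A minor (v), B♭ major (VI), C major (VII).
Diatonic triads of E♭ major: E♭ major (I), F minor (ii), G minor (iii), A♭ major (IV), B♭ major (V), C minor (vi), D diminished (vii°).
Matching root and quality in both lists: G minor, B♭ major.
That gives 2 common triads.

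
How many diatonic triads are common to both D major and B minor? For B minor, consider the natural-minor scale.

7

Diatonic triads of D major: D (I), Em (ii), F#m (iii), G (IV), A (V), Bm (vi), C#dim (vii°).
Diatonic triads of B minor (natural minor): Bm (i), C#dim (ii°), D (III), Em (iv), F#m (v), G (VI), A (VII).
Matching root and quality in both lists: D, Em, F#m, G, A, Bm, C#dim.
That gives 7 common triads.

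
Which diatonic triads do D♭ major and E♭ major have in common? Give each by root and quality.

Triads in D♭ major: D♭ major (I), E♭ minor (ii), F minor (iii), G♭ major (IV), A♭ major (V), B♭ minor (vi), C diminished (vii°).
Triads in E♭ major: E♭ major (I), F minor (ii), G minor (iii), A♭ major (IV), B♭ major (V), C minor (vi), D diminished (vii°).
Shared triads with their functions: F minor (iii in D♭ major, ii in E♭ major); A♭ major (V in D♭ major, IV in E♭ major).

Fm, A♭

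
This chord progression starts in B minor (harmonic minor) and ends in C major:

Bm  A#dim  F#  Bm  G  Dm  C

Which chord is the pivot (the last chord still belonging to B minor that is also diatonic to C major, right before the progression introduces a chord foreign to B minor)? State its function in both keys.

Chords diatonic to B minor: Bm, C#dim, Daug, Em, F#, G, A#dim.
Reading the progression, the first chord not in that set is Dm, so the modulation leaves B minor there.
The chord immediately before Dm is G, which is diatonic to both keys: VI in B minor and V in C major.

G — VI in B minor, V in C major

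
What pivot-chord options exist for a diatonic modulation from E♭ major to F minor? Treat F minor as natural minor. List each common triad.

E♭, Fm, A♭, Cm

Triads in E♭ major: E♭ major (I), F minor (ii), G minor (iii), A♭ major (IV), B♭ major (V), C minor (vi), D diminished (vii°).
Triads in F minor (natural minor): F minor (i), G diminished (ii°), A♭ major (III), B♭ minor (iv), C minor (v), D♭ major (VI), E♭ major (VII).
Shared triads with their functions: E♭ major (I in E♭ major, VII in F minor); F minor (ii in E♭ major, i in F minor); A♭ major (IV in E♭ major, III in F minor); C minor (vi in E♭ major, v in F minor).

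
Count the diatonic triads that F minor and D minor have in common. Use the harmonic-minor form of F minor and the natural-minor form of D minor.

2

Diatonic triads of F minor (harmonic minor): F minor (i), G diminished (ii°), Ab augmented (III+), Bb minor (iv), C major (V), Db major (VI), E diminished (vii°).
Diatonic triads of D minor (natural minor): D minor (i), E diminished (ii°), F major (III), G minor (iv), A minor (v), Bb major (VI), C major (VII).
Matching root and quality in both lists: C major, E diminished.
That gives 2 common triads.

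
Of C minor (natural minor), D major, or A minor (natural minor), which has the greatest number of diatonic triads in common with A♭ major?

C minor

Triads of A♭ major: A♭ major (I), B♭ minor (ii), C minor (iii), D♭ major (IV), E♭ major (V), F minor (vi), G diminished (vii°).
C minor (natural minor) shares 4: A♭, Cm, E♭, Fm.
D major shares 0: none.
A minor (natural minor) shares 0: none.
The most common triads (4) are shared with C minor.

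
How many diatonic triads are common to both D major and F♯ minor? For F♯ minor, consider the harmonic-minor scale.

Diatonic triads of D major: D (I), Em (ii), F♯m (iii), G (IV), A (V), Bm (vi), C♯dim (vii°).
Diatonic triads of F♯ minor (harmonic minor): F♯m (i), G♯dim (ii°), Aaug (III+), Bm (iv), C♯ (V), D (VI), E♯dim (vii°).
Matching root and quality in both lists: D, F♯m, Bm.
That gives 3 common triads.

3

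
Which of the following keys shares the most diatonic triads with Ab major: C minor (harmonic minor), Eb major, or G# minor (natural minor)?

Triads of Ab major: Ab major (I), Bb minor (ii), C minor (iii), Db major (IV), Eb major (V), F minor (vi), G diminished (vii°).
C minor (harmonic minor) shares 3: Ab, Cm, Fm.
Eb major shares 4: Ab, Cm, Eb, Fm.
G# minor (natural minor) shares 0: none.
The most common triads (4) are shared with Eb major.

Eb major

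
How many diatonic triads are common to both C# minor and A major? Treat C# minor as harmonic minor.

3

Diatonic triads of C# minor (harmonic minor): C#m (i), D#dim (ii°), Eaug (III+), F#m (iv), G# (V), A (VI), B#dim (vii°).
Diatonic triads of A major: A (I), Bm (ii), C#m (iii), D (IV), E (V), F#m (vi), G#dim (vii°).
Matching root and quality in both lists: C#m, F#m, A.
That gives 3 common triads.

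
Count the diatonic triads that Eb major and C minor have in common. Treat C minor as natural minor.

Diatonic triads of Eb major: Eb (I), Fm (ii), Gm (iii), Ab (IV), Bb (V), Cm (vi), Ddim (vii°).
Diatonic triads of C minor (natural minor): Cm (i), Ddim (ii°), Eb (III), Fm (iv), Gm (v), Ab (VI), Bb (VII).
Matching root and quality in both lists: Eb, Fm, Gm, Ab, Bb, Cm, Ddim.
That gives 7 common triads.

7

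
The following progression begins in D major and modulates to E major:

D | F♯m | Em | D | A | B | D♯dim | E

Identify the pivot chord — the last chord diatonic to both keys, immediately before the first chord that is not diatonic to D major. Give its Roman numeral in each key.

A — V in D major, IV in E major

Chords diatonic to D major: D, Em, F♯m, G, A, Bm, C♯dim.
Reading the progression, the first chord not in that set is B, so the modulation leaves D major there.
The chord immediately before B is A, which is diatonic to both keys: V in D major and IV in E major.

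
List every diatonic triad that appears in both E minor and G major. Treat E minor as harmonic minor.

Em, F♯dim, Am, C

Triads in E minor (harmonic minor): Em (i), F♯dim (ii°), Gaug (III+), Am (iv), B (V), C (VI), D♯dim (vii°).
Triads in G major: G (I), Am (ii), Bm (iii), C (IV), D (V), Em (vi), F♯dim (vii°).
Shared triads with their functions: Em (i in E minor, vi in G major); F♯dim (ii° in E minor, vii° in G major); Am (iv in E minor, ii in G major); C (VI in E minor, IV in G major).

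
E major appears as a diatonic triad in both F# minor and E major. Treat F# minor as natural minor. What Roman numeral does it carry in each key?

The scale of F# minor (natural minor) is F# G# A B C# D E; E is degree 7, and the triad built there (E-G#-B) is major, so it is VII.
The scale of E major is E F# G# A B C# D#; E is degree 1, and the triad built there (E-G#-B) is major, so it is I.

VII in F# minor; I in E major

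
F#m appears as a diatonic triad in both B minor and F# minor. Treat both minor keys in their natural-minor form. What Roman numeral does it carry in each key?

v in B minor; i in F# minor

The scale of B minor (natural minor) is B C# D E F# G A; F# is degree 5, and the triad built there (F#-A-C#) is minor, so it is v.
The scale of F# minor (natural minor) is F# G# A B C# D E; F# is degree 1, and the triad built there (F#-A-C#) is minor, so it is i.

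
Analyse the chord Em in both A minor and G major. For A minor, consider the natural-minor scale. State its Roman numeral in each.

v in A minor; vi in G major

The scale of A minor (natural minor) is A B C D E F G; E is degree 5, and the triad built there (E-G-B) is minor, so it is v.
The scale of G major is G A B C D E F♯; E is degree 6, and the triad built there (E-G-B) is minor, so it is vi.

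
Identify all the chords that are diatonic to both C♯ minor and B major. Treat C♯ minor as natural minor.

C♯m, E, G♯m, B

Triads in C♯ minor (natural minor): C♯ minor (i), D♯ diminished (ii°), E major (III), F♯ minor (iv), G♯ minor (v), A major (VI), B major (VII).
Triads in B major: B major (I), C♯ minor (ii), D♯ minor (iii), E major (IV), F♯ major (V), G♯ minor (vi), A♯ diminished (vii°).
Shared triads with their functions: C♯ minor (i in C♯ minor, ii in B major); E major (III in C♯ minor, IV in B major); G♯ minor (v in C♯ minor, vi in B major); B major (VII in C♯ minor, I in B major).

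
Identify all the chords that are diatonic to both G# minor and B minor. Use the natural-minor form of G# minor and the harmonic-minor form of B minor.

Triads in G# minor (natural minor): G# minor (i), A# diminished (ii°), B major (III), C# minor (iv), D# minor (v), E major (VI), F# major (VII).
Triads in B minor (harmonic minor): B minor (i), C# diminished (ii°), D augmented (III+), E minor (iv), F# major (V), G major (VI), A# diminished (vii°).
Shared triads with their functions: A# diminished (ii° in G# minor, vii° in B minor); F# major (VII in G# minor, V in B minor).

A#dim, F#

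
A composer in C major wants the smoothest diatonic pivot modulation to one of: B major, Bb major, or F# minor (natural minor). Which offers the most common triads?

Bb major

Triads of C major: C (I), Dm (ii), Em (iii), F (IV), G (V), Am (vi), Bdim (vii°).
B major shares 0: none.
Bb major shares 2: Dm, F.
F# minor (natural minor) shares 0: none.
The most common triads (2) are shared with Bb major.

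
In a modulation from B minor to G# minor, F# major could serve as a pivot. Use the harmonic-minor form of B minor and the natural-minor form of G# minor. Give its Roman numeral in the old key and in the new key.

V in B minor; VII in G# minor

The scale of B minor (harmonic minor) is B C# D E F# G A#; F# is degree 5, and the triad built there (F#-A#-C#) is major, so it is V.
The scale of G# minor (natural minor) is G# A# B C# D# E F#; F# is degree 7, and the triad built there (F#-A#-C#) is major, so it is VII.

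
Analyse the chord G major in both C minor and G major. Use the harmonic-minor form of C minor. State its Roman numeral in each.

V in C minor; I in G major

The scale of C minor (harmonic minor) is C D Eb F G Ab B; G is degree 5, and the triad built there (G-B-D) is major, so it is V.
The scale of G major is G A B C D E F#; G is degree 1, and the triad built there (G-B-D) is major, so it is I.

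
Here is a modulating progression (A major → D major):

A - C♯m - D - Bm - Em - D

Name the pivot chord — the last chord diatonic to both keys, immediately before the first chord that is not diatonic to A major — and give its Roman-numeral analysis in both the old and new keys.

Chords diatonic to A major: A, Bm, C♯m, D, E, F♯m, G♯dim.
Reading the progression, the first chord not in that set is Em, so the modulation leaves A major there.
The chord immediately before Em is Bm, which is diatonic to both keys: ii in A major and vi in D major.

Bm — ii in A major, vi in D major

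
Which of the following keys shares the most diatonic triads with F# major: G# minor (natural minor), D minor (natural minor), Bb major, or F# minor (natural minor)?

G# minor

Triads of F# major: F# (I), G#m (ii), A#m (iii), B (IV), C# (V), D#m (vi), E#dim (vii°).
G# minor (natural minor) shares 4: F#, G#m, B, D#m.
D minor (natural minor) shares 0: none.
Bb major shares 0: none.
F# minor (natural minor) shares 0: none.
The most common triads (4) are shared with G# minor.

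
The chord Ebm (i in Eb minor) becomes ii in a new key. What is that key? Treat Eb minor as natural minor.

The numeral ii denotes a minor triad on scale degree 2. With Eb on degree 2, the tonic of the new key is Db.
Degree 2 carries a minor triad in major keys, so the destination is Db major.
Check: the diatonic triads of Db major are Db (I), Ebm (ii), Fm (iii), Gb (IV), Ab (V), Bbm (vi), Cdim (vii°) — Ebm is indeed ii.

Db major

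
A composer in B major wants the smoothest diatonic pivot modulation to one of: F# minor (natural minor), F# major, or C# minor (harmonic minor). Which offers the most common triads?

F# major

Triads of B major: B major (I), C# minor (ii), D# minor (iii), E major (IV), F# major (V), G# minor (vi), A# diminished (vii°).
F# minor (natural minor) shares 2: C#m, E.
F# major shares 4: B, D#m, F#, G#m.
C# minor (harmonic minor) shares 1: C#m.
The most common triads (4) are shared with F# major.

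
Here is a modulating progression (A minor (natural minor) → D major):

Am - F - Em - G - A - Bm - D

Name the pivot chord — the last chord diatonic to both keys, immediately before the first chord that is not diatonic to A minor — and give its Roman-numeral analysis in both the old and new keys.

G — VII in A minor, IV in D major

Chords diatonic to A minor: Am, Bdim, C, Dm, Em, F, G.
Reading the progression, the first chord not in that set is A, so the modulation leaves A minor there.
The chord immediately before A is G, which is diatonic to both keys: VII in A minor and IV in D major.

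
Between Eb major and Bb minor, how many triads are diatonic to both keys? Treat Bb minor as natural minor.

2

Diatonic triads of Eb major: Eb (I), Fm (ii), Gm (iii), Ab (IV), Bb (V), Cm (vi), Ddim (vii°).
Diatonic triads of Bb minor (natural minor): Bbm (i), Cdim (ii°), Db (III), Ebm (iv), Fm (v), Gb (VI), Ab (VII).
Matching root and quality in both lists: Fm, Ab.
That gives 2 common triads.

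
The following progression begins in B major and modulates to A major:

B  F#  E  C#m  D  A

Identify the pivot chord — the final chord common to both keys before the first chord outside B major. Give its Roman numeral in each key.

C#m — ii in B major, iii in A major

Chords diatonic to B major: B, C#m, D#m, E, F#, G#m, A#dim.
Reading the progression, the first chord not in that set is D, so the modulation leaves B major there.
The chord immediately before D is C#m, which is diatonic to both keys: ii in B major and iii in A major.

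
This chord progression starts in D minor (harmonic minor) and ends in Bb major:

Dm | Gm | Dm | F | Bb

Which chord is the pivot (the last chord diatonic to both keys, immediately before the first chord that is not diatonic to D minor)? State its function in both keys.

Chords diatonic to D minor: Dm, Edim, Faug, Gm, A, Bb, C#dim.
Reading the progression, the first chord not in that set is F, so the modulation leaves D minor there.
The chord immediately before F is Dm, which is diatonic to both keys: i in D minor and iii in Bb major.

Dm — i in D minor, iii in Bb major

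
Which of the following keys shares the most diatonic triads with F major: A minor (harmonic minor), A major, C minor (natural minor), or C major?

Triads of F major: F (I), Gm (ii), Am (iii), Bb (IV), C (V), Dm (vi), Edim (vii°).
A minor (harmonic minor) shares 3: F, Am, Dm.
A major shares 0: none.
C minor (natural minor) shares 2: Gm, Bb.
C major shares 4: F, Am, C, Dm.
The most common triads (4) are shared with C major.

C major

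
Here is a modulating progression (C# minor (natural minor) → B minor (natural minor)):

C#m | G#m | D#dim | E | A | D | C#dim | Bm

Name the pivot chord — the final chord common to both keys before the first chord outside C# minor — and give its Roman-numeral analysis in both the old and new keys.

A — VI in C# minor, VII in B minor

Chords diatonic to C# minor: C#m, D#dim, E, F#m, G#m, A, B.
Reading the progression, the first chord not in that set is D, so the modulation leaves C# minor there.
The chord immediately before D is A, which is diatonic to both keys: VI in C# minor and VII in B minor.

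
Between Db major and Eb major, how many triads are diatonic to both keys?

Diatonic triads of Db major: Db major (I), Eb minor (ii), F minor (iii), Gb major (IV), Ab major (V), Bb minor (vi), C diminished (vii°).
Diatonic triads of Eb major: Eb major (I), F minor (ii), G minor (iii), Ab major (IV), Bb major (V), C minor (vi), D diminished (vii°).
Matching root and quality in both lists: F minor, Ab major.
That gives 2 common triads.

2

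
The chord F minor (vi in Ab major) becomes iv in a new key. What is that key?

C minor

The numeral iv denotes a minor triad on scale degree 4. With F on degree 4, the tonic of the new key is C.
Degree 4 carries a minor triad in minor keys, so the destination is C minor.
Check: the diatonic triads of C minor (natural minor) are Cm (i), Ddim (ii°), Eb (III), Fm (iv), Gm (v), Ab (VI), Bb (VII) — F minor is indeed iv.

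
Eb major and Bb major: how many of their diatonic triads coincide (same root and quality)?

Diatonic triads of Eb major: Eb (I), Fm (ii), Gm (iii), Ab (IV), Bb (V), Cm (vi), Ddim (vii°).
Diatonic triads of Bb major: Bb (I), Cm (ii), Dm (iii), Eb (IV), F (V), Gm (vi), Adim (vii°).
Matching root and quality in both lists: Eb, Gm, Bb, Cm.
That gives 4 common triads.

4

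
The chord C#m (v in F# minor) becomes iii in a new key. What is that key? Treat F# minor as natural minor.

The numeral iii denotes a minor triad on scale degree 3. With C# on degree 3, the tonic of the new key is A.
Degree 3 carries a minor triad in major keys, so the destination is A major.
Check: the diatonic triads of A major are A (I), Bm (ii), C#m (iii), D (IV), E (V), F#m (vi), G#dim (vii°) — C#m is indeed iii.

A major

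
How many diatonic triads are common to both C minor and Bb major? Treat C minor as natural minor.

Diatonic triads of C minor (natural minor): C minor (i), D diminished (ii°), Eb major (III), F minor (iv), G minor (v), Ab major (VI), Bb major (VII).
Diatonic triads of Bb major: Bb major (I), C minor (ii), D minor (iii), Eb major (IV), F major (V), G minor (vi), A diminished (vii°).
Matching root and quality in both lists: C minor, Eb major, G minor, Bb major.
That gives 4 common triads.

4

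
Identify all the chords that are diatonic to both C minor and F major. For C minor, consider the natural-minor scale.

Triads in C minor (natural minor): Cm (i), Ddim (ii°), Eb (III), Fm (iv), Gm (v), Ab (VI), Bb (VII).
Triads in F major: F (I), Gm (ii), Am (iii), Bb (IV), C (V), Dm (vi), Edim (vii°).
Shared triads with their functions: Gm (v in C minor, ii in F major); Bb (VII in C minor, IV in F major).

Gm, Bb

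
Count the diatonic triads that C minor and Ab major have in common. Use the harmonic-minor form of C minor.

3

Diatonic triads of C minor (harmonic minor): C minor (i), D diminished (ii°), Eb augmented (III+), F minor (iv), G major (V), Ab major (VI), B diminished (vii°).
Diatonic triads of Ab major: Ab major (I), Bb minor (ii), C minor (iii), Db major (IV), Eb major (V), F minor (vi), G diminished (vii°).
Matching root and quality in both lists: C minor, F minor, Ab major.
That gives 3 common triads.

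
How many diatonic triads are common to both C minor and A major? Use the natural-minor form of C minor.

Diatonic triads of C minor (natural minor): Cm (i), Ddim (ii°), E♭ (III), Fm (iv), Gm (v), A♭ (VI), B♭ (VII).
Diatonic triads of A major: A (I), Bm (ii), C♯m (iii), D (IV), E (V), F♯m (vi), G♯dim (vii°).
No triad has the same root and quality in both keys.

0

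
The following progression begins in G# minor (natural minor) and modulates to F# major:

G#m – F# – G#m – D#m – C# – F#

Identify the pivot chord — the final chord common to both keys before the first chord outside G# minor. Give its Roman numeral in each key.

D#m — v in G# minor, vi in F# major

Chords diatonic to G# minor: G#m, A#dim, B, C#m, D#m, E, F#.
Reading the progression, the first chord not in that set is C#, so the modulation leaves G# minor there.
The chord immediately before C# is D#m, which is diatonic to both keys: v in G# minor and vi in F# major.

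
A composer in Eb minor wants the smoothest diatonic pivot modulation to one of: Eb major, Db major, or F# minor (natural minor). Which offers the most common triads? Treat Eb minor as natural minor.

Db major

Triads of Eb minor (natural minor): Ebm (i), Fdim (ii°), Gb (III), Abm (iv), Bbm (v), Cb (VI), Db (VII).
Eb major shares 0: none.
Db major shares 4: Ebm, Gb, Bbm, Db.
F# minor (natural minor) shares 0: none.
The most common triads (4) are shared with Db major.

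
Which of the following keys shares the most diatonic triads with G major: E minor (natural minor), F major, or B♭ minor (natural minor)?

E minor

Triads of G major: G major (I), A minor (ii), B minor (iii), C major (IV), D major (V), E minor (vi), F♯ diminished (vii°).
E minor (natural minor) shares 7: G, Am, Bm, C, D, Em, F♯dim.
F major shares 2: Am, C.
B♭ minor (natural minor) shares 0: none.
The most common triads (7) are shared with E minor.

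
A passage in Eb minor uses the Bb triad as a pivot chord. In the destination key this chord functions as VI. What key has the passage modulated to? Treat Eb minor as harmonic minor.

D minor

The numeral VI denotes a major triad on scale degree 6. With Bb on degree 6, the tonic of the new key is D.
Degree 6 carries a major triad in minor keys, so the destination is D minor.
Check: the diatonic triads of D minor (natural minor) are Dm (i), Edim (ii°), F (III), Gm (iv), Am (v), Bb (VI), C (VII) — Bb is indeed VI.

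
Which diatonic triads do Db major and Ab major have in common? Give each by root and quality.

Triads in Db major: Db (I), Ebm (ii), Fm (iii), Gb (IV), Ab (V), Bbm (vi), Cdim (vii°).
Triads in Ab major: Ab (I), Bbm (ii), Cm (iii), Db (IV), Eb (V), Fm (vi), Gdim (vii°).
Shared triads with their functions: Db (I in Db major, IV in Ab major); Fm (iii in Db major, vi in Ab major); Ab (V in Db major, I in Ab major); Bbm (vi in Db major, ii in Ab major).

Db, Fm, Ab, Bbm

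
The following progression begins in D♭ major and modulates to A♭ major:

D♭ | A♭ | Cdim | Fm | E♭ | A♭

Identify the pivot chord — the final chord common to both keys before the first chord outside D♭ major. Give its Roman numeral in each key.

Chords diatonic to D♭ major: D♭, E♭m, Fm, G♭, A♭, B♭m, Cdim.
Reading the progression, the first chord not in that set is E♭, so the modulation leaves D♭ major there.
The chord immediately before E♭ is Fm, which is diatonic to both keys: iii in D♭ major and vi in A♭ major.

Fm — iii in D♭ major, vi in A♭ major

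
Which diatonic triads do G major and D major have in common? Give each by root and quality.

G, Bm, D, Em

Triads in G major: G (I), Am (ii), Bm (iii), C (IV), D (V), Em (vi), F♯dim (vii°).
Triads in D major: D (I), Em (ii), F♯m (iii), G (IV), A (V), Bm (vi), C♯dim (vii°).
Shared triads with their functions: G (I in G major, IV in D major); Bm (iii in G major, vi in D major); D (V in G major, I in D major); Em (vi in G major, ii in D major).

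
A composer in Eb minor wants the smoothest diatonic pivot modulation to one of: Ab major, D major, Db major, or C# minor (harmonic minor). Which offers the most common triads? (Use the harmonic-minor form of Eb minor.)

Db major

Triads of Eb minor (harmonic minor): Ebm (i), Fdim (ii°), Gbaug (III+), Abm (iv), Bb (V), Cb (VI), Ddim (vii°).
Ab major shares 0: none.
D major shares 0: none.
Db major shares 1: Ebm.
C# minor (harmonic minor) shares 0: none.
The most common triads (1) are shared with Db major.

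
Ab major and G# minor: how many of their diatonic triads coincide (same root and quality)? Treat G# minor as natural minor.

Diatonic triads of Ab major: Ab (I), Bbm (ii), Cm (iii), Db (IV), Eb (V), Fm (vi), Gdim (vii°).
Diatonic triads of G# minor (natural minor): G#m (i), A#dim (ii°), B (III), C#m (iv), D#m (v), E (VI), F# (VII).
No triad has the same root and quality in both keys.

0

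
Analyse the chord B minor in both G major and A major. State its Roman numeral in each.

iii in G major; ii in A major

The scale of G major is G A B C D E F#; B is degree 3, and the triad built there (B-D-F#) is minor, so it is iii.
The scale of A major is A B C# D E F# G#; B is degree 2, and the triad built there (B-D-F#) is minor, so it is ii.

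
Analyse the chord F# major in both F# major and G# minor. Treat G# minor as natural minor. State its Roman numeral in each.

I in F# major; VII in G# minor

The scale of F# major is F# G# A# B C# D# E#; F# is degree 1, and the triad built there (F#-A#-C#) is major, so it is I.
The scale of G# minor (natural minor) is G# A# B C# D# E F#; F# is degree 7, and the triad built there (F#-A#-C#) is major, so it is VII.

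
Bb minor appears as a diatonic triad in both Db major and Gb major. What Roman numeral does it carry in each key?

The scale of Db major is Db Eb F Gb Ab Bb C; Bb is degree 6, and the triad built there (Bb-Db-F) is minor, so it is vi.
The scale of Gb major is Gb Ab Bb Cb Db Eb F; Bb is degree 3, and the triad built there (Bb-Db-F) is minor, so it is iii.

vi in Db major; iii in Gb major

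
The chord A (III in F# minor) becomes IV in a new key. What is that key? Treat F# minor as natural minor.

E major

The numeral IV denotes a major triad on scale degree 4. With A on degree 4, the tonic of the new key is E.
Degree 4 carries a major triad in major keys, so the destination is E major.
Check: the diatonic triads of E major are E (I), F#m (ii), G#m (iii), A (IV), B (V), C#m (vi), D#dim (vii°) — A is indeed IV.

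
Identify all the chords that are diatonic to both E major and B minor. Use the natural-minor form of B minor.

F#m, A

Triads in E major: E (I), F#m (ii), G#m (iii), A (IV), B (V), C#m (vi), D#dim (vii°).
Triads in B minor (natural minor): Bm (i), C#dim (ii°), D (III), Em (iv), F#m (v), G (VI), A (VII).
Shared triads with their functions: F#m (ii in E major, v in B minor); A (IV in E major, VII in B minor).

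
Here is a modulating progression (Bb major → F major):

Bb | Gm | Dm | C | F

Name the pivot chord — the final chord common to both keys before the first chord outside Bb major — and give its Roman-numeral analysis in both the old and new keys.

Dm — iii in Bb major, vi in F major

Chords diatonic to Bb major: Bb, Cm, Dm, Eb, F, Gm, Adim.
Reading the progression, the first chord not in that set is C, so the modulation leaves Bb major there.
The chord immediately before C is Dm, which is diatonic to both keys: iii in Bb major and vi in F major.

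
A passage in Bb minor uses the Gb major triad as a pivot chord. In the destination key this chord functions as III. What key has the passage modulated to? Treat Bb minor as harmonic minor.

Eb minor

The numeral III denotes a major triad on scale degree 3. With Gb on degree 3, the tonic of the new key is Eb.
Degree 3 carries a major triad in natural-minor keys, so the destination is Eb minor.
Check: the diatonic triads of Eb minor (natural minor) are Ebm (i), Fdim (ii°), Gb (III), Abm (iv), Bbm (v), Cb (VI), Db (VII) — Gb major is indeed III.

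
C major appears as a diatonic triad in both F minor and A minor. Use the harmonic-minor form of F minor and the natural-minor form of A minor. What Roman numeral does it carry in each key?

The scale of F minor (harmonic minor) is F G Ab Bb C Db E; C is degree 5, and the triad built there (C-E-G) is major, so it is V.
The scale of A minor (natural minor) is A B C D E F G; C is degree 3, and the triad built there (C-E-G) is major, so it is III.

V in F minor; III in A minor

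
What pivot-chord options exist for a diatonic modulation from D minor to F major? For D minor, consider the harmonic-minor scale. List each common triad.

Triads in D minor (harmonic minor): Dm (i), Edim (ii°), Faug (III+), Gm (iv), A (V), Bb (VI), C#dim (vii°).
Triads in F major: F (I), Gm (ii), Am (iii), Bb (IV), C (V), Dm (vi), Edim (vii°).
Shared triads with their functions: Dm (i in D minor, vi in F major); Edim (ii° in D minor, vii° in F major); Gm (iv in D minor, ii in F major); Bb (VI in D minor, IV in F major).

Dm, Edim, Gm, Bb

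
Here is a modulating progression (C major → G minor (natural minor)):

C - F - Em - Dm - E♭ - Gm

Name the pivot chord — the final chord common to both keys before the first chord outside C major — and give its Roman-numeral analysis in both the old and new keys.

Dm — ii in C major, v in G minor

Chords diatonic to C major: C, Dm, Em, F, G, Am, Bdim.
Reading the progression, the first chord not in that set is E♭, so the modulation leaves C major there.
The chord immediately before E♭ is Dm, which is diatonic to both keys: ii in C major and v in G minor.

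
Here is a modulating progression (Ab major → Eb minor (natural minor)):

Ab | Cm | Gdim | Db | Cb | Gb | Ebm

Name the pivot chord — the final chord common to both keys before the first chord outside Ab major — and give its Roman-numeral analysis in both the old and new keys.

Chords diatonic to Ab major: Ab, Bbm, Cm, Db, Eb, Fm, Gdim.
Reading the progression, the first chord not in that set is Cb, so the modulation leaves Ab major there.
The chord immediately before Cb is Db, which is diatonic to both keys: IV in Ab major and VII in Eb minor.

Db — IV in Ab major, VII in Eb minor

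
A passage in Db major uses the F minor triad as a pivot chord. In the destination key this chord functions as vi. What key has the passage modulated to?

The numeral vi denotes a minor triad on scale degree 6. With F on degree 6, the tonic of the new key is Ab.
Degree 6 carries a minor triad in major keys, so the destination is Ab major.
Check: the diatonic triads of Ab major are Ab (I), Bbm (ii), Cm (iii), Db (IV), Eb (V), Fm (vi), Gdim (vii°) — F minor is indeed vi.

Ab major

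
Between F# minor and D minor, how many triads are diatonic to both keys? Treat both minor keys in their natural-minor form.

0

Diatonic triads of F# minor (natural minor): F#m (i), G#dim (ii°), A (III), Bm (iv), C#m (v), D (VI), E (VII).
Diatonic triads of D minor (natural minor): Dm (i), Edim (ii°), F (III), Gm (iv), Am (v), Bb (VI), C (VII).
No triad has the same root and quality in both keys.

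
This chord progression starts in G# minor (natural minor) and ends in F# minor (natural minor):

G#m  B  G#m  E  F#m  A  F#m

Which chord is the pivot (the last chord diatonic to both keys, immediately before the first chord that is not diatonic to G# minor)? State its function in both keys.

Chords diatonic to G# minor: G#m, A#dim, B, C#m, D#m, E, F#.
Reading the progression, the first chord not in that set is F#m, so the modulation leaves G# minor there.
The chord immediately before F#m is E, which is diatonic to both keys: VI in G# minor and VII in F# minor.

E — VI in G# minor, VII in F# minor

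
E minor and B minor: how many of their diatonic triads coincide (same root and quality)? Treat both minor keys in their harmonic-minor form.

1

Diatonic triads of E minor (harmonic minor): Em (i), F♯dim (ii°), Gaug (III+), Am (iv), B (V), C (VI), D♯dim (vii°).
Diatonic triads of B minor (harmonic minor): Bm (i), C♯dim (ii°), Daug (III+), Em (iv), F♯ (V), G (VI), A♯dim (vii°).
Matching root and quality in both lists: Em.
That gives 1 common triad.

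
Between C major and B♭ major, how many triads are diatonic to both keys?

2

Diatonic triads of C major: C (I), Dm (ii), Em (iii), F (IV), G (V), Am (vi), Bdim (vii°).
Diatonic triads of B♭ major: B♭ (I), Cm (ii), Dm (iii), E♭ (IV), F (V), Gm (vi), Adim (vii°).
Matching root and quality in both lists: Dm, F.
That gives 2 common triads.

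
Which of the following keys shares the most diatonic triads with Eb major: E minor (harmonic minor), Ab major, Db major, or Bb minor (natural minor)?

Triads of Eb major: Eb major (I), F minor (ii), G minor (iii), Ab major (IV), Bb major (V), C minor (vi), D diminished (vii°).
E minor (harmonic minor) shares 0: none.
Ab major shares 4: Eb, Fm, Ab, Cm.
Db major shares 2: Fm, Ab.
Bb minor (natural minor) shares 2: Fm, Ab.
The most common triads (4) are shared with Ab major.

Ab major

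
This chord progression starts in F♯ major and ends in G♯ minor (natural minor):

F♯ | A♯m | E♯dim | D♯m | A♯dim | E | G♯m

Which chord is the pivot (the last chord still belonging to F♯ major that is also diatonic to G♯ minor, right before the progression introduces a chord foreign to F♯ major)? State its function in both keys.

D♯m — vi in F♯ major, v in G♯ minor

Chords diatonic to F♯ major: F♯, G♯m, A♯m, B, C♯, D♯m, E♯dim.
Reading the progression, the first chord not in that set is A♯dim, so the modulation leaves F♯ major there.
The chord immediately before A♯dim is D♯m, which is diatonic to both keys: vi in F♯ major and v in G♯ minor.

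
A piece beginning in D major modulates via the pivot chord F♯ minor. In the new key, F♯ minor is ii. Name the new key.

The numeral ii denotes a minor triad on scale degree 2. With F♯ on degree 2, the tonic of the new key is E.
Degree 2 carries a minor triad in major keys, so the destination is E major.
Check: the diatonic triads of E major are E (I), F♯m (ii), G♯m (iii), A (IV), B (V), C♯m (vi), D♯dim (vii°) — F♯ minor is indeed ii.

E major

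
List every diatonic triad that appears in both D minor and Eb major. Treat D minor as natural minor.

Gm, Bb

Triads in D minor (natural minor): Dm (i), Edim (ii°), F (III), Gm (iv), Am (v), Bb (VI), C (VII).
Triads in Eb major: Eb (I), Fm (ii), Gm (iii), Ab (IV), Bb (V), Cm (vi), Ddim (vii°).
Shared triads with their functions: Gm (iv in D minor, iii in Eb major); Bb (VI in D minor, V in Eb major).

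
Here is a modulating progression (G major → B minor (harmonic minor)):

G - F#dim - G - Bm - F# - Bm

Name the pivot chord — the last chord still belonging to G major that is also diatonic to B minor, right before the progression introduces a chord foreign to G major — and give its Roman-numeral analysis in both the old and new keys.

Chords diatonic to G major: G, Am, Bm, C, D, Em, F#dim.
Reading the progression, the first chord not in that set is F#, so the modulation leaves G major there.
The chord immediately before F# is Bm, which is diatonic to both keys: iii in G major and i in B minor.

Bm — iii in G major, i in B minor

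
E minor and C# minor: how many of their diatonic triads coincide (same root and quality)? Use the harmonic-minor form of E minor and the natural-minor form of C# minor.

Diatonic triads of E minor (harmonic minor): E minor (i), F# diminished (ii°), G augmented (III+), A minor (iv), B major (V), C major (VI), D# diminished (vii°).
Diatonic triads of C# minor (natural minor): C# minor (i), D# diminished (ii°), E major (III), F# minor (iv), G# minor (v), A major (VI), B major (VII).
Matching root and quality in both lists: B major, D# diminished.
That gives 2 common triads.

2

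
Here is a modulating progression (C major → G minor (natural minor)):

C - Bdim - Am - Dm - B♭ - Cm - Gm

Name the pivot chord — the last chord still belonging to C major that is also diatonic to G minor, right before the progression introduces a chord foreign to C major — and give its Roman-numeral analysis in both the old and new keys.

Chords diatonic to C major: C, Dm, Em, F, G, Am, Bdim.
Reading the progression, the first chord not in that set is B♭, so the modulation leaves C major there.
The chord immediately before B♭ is Dm, which is diatonic to both keys: ii in C major and v in G minor.

Dm — ii in C major, v in G minor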